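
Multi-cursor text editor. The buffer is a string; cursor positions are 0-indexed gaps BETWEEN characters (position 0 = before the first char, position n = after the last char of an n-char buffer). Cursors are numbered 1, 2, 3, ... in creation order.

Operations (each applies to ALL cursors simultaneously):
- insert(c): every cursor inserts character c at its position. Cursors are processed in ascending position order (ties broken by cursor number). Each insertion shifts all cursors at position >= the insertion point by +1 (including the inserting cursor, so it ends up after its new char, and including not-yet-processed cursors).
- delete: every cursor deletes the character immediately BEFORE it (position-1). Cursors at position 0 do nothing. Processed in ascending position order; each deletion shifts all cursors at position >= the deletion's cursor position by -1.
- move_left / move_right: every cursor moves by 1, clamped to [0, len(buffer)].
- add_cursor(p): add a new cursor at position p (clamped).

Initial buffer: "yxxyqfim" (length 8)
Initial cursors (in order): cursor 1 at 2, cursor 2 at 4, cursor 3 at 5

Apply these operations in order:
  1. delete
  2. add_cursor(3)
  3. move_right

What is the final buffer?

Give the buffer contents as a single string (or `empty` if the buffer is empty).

After op 1 (delete): buffer="yxfim" (len 5), cursors c1@1 c2@2 c3@2, authorship .....
After op 2 (add_cursor(3)): buffer="yxfim" (len 5), cursors c1@1 c2@2 c3@2 c4@3, authorship .....
After op 3 (move_right): buffer="yxfim" (len 5), cursors c1@2 c2@3 c3@3 c4@4, authorship .....

Answer: yxfim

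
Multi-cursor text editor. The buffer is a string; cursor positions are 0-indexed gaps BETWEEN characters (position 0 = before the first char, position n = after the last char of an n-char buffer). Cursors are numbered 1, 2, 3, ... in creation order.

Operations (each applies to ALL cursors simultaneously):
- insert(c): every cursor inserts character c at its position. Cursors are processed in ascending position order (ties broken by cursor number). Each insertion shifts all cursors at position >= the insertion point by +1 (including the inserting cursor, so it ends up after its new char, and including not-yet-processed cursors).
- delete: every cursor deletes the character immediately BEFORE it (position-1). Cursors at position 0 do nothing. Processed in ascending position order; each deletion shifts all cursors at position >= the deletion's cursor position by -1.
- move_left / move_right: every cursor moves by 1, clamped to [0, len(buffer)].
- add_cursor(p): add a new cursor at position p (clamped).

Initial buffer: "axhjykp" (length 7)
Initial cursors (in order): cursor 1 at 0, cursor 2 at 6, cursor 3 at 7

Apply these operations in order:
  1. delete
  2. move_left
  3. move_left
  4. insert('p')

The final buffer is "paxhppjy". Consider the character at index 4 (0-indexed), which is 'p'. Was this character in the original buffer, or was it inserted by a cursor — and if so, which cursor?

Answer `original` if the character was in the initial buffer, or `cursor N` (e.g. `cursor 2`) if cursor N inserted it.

Answer: cursor 2

Derivation:
After op 1 (delete): buffer="axhjy" (len 5), cursors c1@0 c2@5 c3@5, authorship .....
After op 2 (move_left): buffer="axhjy" (len 5), cursors c1@0 c2@4 c3@4, authorship .....
After op 3 (move_left): buffer="axhjy" (len 5), cursors c1@0 c2@3 c3@3, authorship .....
After op 4 (insert('p')): buffer="paxhppjy" (len 8), cursors c1@1 c2@6 c3@6, authorship 1...23..
Authorship (.=original, N=cursor N): 1 . . . 2 3 . .
Index 4: author = 2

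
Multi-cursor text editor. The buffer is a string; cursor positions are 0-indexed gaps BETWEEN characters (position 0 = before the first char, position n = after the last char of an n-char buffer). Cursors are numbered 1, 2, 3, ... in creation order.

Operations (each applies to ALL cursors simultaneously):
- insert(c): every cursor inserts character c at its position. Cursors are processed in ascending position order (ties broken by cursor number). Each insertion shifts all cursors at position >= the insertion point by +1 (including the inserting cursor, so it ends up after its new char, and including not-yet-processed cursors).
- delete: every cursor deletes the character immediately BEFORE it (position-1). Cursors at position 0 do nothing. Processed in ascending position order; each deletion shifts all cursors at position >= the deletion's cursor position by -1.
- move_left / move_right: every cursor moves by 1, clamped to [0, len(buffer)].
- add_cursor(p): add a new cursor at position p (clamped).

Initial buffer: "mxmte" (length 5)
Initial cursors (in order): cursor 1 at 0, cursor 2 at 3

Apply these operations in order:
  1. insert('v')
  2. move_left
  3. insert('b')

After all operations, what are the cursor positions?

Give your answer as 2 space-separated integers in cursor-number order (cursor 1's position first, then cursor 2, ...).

Answer: 1 6

Derivation:
After op 1 (insert('v')): buffer="vmxmvte" (len 7), cursors c1@1 c2@5, authorship 1...2..
After op 2 (move_left): buffer="vmxmvte" (len 7), cursors c1@0 c2@4, authorship 1...2..
After op 3 (insert('b')): buffer="bvmxmbvte" (len 9), cursors c1@1 c2@6, authorship 11...22..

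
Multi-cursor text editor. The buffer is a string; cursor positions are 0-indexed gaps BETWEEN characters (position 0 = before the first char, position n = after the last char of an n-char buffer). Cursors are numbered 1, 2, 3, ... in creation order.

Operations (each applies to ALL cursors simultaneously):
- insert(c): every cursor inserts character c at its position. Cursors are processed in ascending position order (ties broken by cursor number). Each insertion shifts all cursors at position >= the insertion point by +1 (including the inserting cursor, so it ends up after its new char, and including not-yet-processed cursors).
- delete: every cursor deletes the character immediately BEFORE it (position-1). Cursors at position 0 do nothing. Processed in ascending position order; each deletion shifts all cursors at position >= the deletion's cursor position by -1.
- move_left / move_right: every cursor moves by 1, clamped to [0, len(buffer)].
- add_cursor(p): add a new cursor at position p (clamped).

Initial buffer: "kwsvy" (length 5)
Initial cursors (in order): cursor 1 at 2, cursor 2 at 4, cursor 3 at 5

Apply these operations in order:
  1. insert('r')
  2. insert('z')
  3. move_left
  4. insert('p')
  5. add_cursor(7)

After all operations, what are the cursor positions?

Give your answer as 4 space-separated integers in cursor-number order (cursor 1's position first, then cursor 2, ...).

After op 1 (insert('r')): buffer="kwrsvryr" (len 8), cursors c1@3 c2@6 c3@8, authorship ..1..2.3
After op 2 (insert('z')): buffer="kwrzsvrzyrz" (len 11), cursors c1@4 c2@8 c3@11, authorship ..11..22.33
After op 3 (move_left): buffer="kwrzsvrzyrz" (len 11), cursors c1@3 c2@7 c3@10, authorship ..11..22.33
After op 4 (insert('p')): buffer="kwrpzsvrpzyrpz" (len 14), cursors c1@4 c2@9 c3@13, authorship ..111..222.333
After op 5 (add_cursor(7)): buffer="kwrpzsvrpzyrpz" (len 14), cursors c1@4 c4@7 c2@9 c3@13, authorship ..111..222.333

Answer: 4 9 13 7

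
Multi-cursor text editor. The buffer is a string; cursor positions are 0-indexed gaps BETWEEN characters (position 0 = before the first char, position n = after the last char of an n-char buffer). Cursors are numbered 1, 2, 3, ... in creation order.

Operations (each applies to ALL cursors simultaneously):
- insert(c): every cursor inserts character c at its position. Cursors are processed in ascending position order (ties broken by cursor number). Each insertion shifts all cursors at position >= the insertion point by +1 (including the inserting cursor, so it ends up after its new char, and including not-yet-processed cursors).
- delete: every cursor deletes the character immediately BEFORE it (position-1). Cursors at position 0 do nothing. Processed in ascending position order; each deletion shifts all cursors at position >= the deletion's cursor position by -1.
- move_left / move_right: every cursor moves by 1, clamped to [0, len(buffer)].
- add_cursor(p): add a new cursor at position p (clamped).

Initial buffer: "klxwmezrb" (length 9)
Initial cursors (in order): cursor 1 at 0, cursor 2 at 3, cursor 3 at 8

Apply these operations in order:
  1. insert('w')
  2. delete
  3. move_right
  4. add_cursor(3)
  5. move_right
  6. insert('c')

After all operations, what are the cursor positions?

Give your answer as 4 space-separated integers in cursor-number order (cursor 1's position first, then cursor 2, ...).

Answer: 3 8 13 6

Derivation:
After op 1 (insert('w')): buffer="wklxwwmezrwb" (len 12), cursors c1@1 c2@5 c3@11, authorship 1...2.....3.
After op 2 (delete): buffer="klxwmezrb" (len 9), cursors c1@0 c2@3 c3@8, authorship .........
After op 3 (move_right): buffer="klxwmezrb" (len 9), cursors c1@1 c2@4 c3@9, authorship .........
After op 4 (add_cursor(3)): buffer="klxwmezrb" (len 9), cursors c1@1 c4@3 c2@4 c3@9, authorship .........
After op 5 (move_right): buffer="klxwmezrb" (len 9), cursors c1@2 c4@4 c2@5 c3@9, authorship .........
After op 6 (insert('c')): buffer="klcxwcmcezrbc" (len 13), cursors c1@3 c4@6 c2@8 c3@13, authorship ..1..4.2....3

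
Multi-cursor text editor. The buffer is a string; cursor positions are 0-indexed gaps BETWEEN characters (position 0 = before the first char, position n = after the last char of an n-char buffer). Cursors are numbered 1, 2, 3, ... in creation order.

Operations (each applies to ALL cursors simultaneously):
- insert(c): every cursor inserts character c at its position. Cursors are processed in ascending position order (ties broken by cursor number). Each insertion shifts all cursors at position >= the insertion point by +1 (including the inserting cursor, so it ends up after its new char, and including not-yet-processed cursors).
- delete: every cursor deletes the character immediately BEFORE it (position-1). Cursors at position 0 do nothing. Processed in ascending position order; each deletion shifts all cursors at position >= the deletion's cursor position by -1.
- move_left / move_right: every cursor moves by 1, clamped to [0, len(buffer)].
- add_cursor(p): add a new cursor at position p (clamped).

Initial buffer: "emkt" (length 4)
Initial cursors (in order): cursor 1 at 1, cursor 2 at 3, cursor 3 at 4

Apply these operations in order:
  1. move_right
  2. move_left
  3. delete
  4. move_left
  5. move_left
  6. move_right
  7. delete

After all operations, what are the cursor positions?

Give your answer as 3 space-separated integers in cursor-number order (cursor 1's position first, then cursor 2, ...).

Answer: 0 0 0

Derivation:
After op 1 (move_right): buffer="emkt" (len 4), cursors c1@2 c2@4 c3@4, authorship ....
After op 2 (move_left): buffer="emkt" (len 4), cursors c1@1 c2@3 c3@3, authorship ....
After op 3 (delete): buffer="t" (len 1), cursors c1@0 c2@0 c3@0, authorship .
After op 4 (move_left): buffer="t" (len 1), cursors c1@0 c2@0 c3@0, authorship .
After op 5 (move_left): buffer="t" (len 1), cursors c1@0 c2@0 c3@0, authorship .
After op 6 (move_right): buffer="t" (len 1), cursors c1@1 c2@1 c3@1, authorship .
After op 7 (delete): buffer="" (len 0), cursors c1@0 c2@0 c3@0, authorship 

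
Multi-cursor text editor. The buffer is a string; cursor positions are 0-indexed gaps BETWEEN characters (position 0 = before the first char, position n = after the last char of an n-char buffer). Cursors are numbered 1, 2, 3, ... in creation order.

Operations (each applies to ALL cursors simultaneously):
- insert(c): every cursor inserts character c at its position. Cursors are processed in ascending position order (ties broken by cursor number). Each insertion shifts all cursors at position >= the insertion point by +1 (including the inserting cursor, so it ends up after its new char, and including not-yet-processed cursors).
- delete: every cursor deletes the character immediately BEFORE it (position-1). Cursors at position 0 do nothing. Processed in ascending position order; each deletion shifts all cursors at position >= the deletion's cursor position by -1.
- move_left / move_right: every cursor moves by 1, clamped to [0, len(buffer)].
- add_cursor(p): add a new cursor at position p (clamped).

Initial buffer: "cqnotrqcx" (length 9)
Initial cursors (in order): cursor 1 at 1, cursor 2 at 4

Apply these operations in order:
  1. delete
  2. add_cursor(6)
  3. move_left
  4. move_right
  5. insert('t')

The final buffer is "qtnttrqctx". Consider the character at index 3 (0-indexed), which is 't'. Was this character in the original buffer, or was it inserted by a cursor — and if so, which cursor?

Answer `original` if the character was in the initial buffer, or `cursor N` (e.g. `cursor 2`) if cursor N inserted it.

Answer: cursor 2

Derivation:
After op 1 (delete): buffer="qntrqcx" (len 7), cursors c1@0 c2@2, authorship .......
After op 2 (add_cursor(6)): buffer="qntrqcx" (len 7), cursors c1@0 c2@2 c3@6, authorship .......
After op 3 (move_left): buffer="qntrqcx" (len 7), cursors c1@0 c2@1 c3@5, authorship .......
After op 4 (move_right): buffer="qntrqcx" (len 7), cursors c1@1 c2@2 c3@6, authorship .......
After op 5 (insert('t')): buffer="qtnttrqctx" (len 10), cursors c1@2 c2@4 c3@9, authorship .1.2....3.
Authorship (.=original, N=cursor N): . 1 . 2 . . . . 3 .
Index 3: author = 2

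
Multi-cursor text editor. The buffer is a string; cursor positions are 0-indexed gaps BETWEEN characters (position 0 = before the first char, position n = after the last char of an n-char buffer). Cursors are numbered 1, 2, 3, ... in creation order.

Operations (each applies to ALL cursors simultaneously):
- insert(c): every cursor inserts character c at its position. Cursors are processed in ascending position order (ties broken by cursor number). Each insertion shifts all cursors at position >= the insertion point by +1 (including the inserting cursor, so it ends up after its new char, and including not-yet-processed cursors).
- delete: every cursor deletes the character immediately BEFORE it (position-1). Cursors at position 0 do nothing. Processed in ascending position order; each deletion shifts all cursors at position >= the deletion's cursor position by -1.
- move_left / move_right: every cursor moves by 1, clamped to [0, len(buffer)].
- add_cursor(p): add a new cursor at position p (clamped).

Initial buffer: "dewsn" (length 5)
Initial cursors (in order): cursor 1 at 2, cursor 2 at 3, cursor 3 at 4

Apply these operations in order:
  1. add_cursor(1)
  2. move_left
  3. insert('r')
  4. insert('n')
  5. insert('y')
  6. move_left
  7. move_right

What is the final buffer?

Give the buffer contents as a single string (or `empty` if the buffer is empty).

Answer: rnydrnyernywrnysn

Derivation:
After op 1 (add_cursor(1)): buffer="dewsn" (len 5), cursors c4@1 c1@2 c2@3 c3@4, authorship .....
After op 2 (move_left): buffer="dewsn" (len 5), cursors c4@0 c1@1 c2@2 c3@3, authorship .....
After op 3 (insert('r')): buffer="rdrerwrsn" (len 9), cursors c4@1 c1@3 c2@5 c3@7, authorship 4.1.2.3..
After op 4 (insert('n')): buffer="rndrnernwrnsn" (len 13), cursors c4@2 c1@5 c2@8 c3@11, authorship 44.11.22.33..
After op 5 (insert('y')): buffer="rnydrnyernywrnysn" (len 17), cursors c4@3 c1@7 c2@11 c3@15, authorship 444.111.222.333..
After op 6 (move_left): buffer="rnydrnyernywrnysn" (len 17), cursors c4@2 c1@6 c2@10 c3@14, authorship 444.111.222.333..
After op 7 (move_right): buffer="rnydrnyernywrnysn" (len 17), cursors c4@3 c1@7 c2@11 c3@15, authorship 444.111.222.333..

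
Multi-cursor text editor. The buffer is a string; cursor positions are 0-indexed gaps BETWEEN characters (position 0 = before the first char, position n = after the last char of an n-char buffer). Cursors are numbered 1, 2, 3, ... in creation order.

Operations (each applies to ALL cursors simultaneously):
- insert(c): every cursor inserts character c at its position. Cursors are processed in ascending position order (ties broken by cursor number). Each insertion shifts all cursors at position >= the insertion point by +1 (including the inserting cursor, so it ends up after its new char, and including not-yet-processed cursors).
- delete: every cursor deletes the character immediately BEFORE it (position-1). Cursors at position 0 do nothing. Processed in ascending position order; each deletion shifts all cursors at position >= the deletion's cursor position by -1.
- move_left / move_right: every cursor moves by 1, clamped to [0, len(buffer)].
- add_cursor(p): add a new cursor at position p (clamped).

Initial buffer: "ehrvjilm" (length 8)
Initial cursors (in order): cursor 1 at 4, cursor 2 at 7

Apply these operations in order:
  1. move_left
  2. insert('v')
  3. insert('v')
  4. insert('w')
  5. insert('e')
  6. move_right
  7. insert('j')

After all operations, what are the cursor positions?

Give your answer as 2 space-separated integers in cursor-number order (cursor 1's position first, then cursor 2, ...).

After op 1 (move_left): buffer="ehrvjilm" (len 8), cursors c1@3 c2@6, authorship ........
After op 2 (insert('v')): buffer="ehrvvjivlm" (len 10), cursors c1@4 c2@8, authorship ...1...2..
After op 3 (insert('v')): buffer="ehrvvvjivvlm" (len 12), cursors c1@5 c2@10, authorship ...11...22..
After op 4 (insert('w')): buffer="ehrvvwvjivvwlm" (len 14), cursors c1@6 c2@12, authorship ...111...222..
After op 5 (insert('e')): buffer="ehrvvwevjivvwelm" (len 16), cursors c1@7 c2@14, authorship ...1111...2222..
After op 6 (move_right): buffer="ehrvvwevjivvwelm" (len 16), cursors c1@8 c2@15, authorship ...1111...2222..
After op 7 (insert('j')): buffer="ehrvvwevjjivvweljm" (len 18), cursors c1@9 c2@17, authorship ...1111.1..2222.2.

Answer: 9 17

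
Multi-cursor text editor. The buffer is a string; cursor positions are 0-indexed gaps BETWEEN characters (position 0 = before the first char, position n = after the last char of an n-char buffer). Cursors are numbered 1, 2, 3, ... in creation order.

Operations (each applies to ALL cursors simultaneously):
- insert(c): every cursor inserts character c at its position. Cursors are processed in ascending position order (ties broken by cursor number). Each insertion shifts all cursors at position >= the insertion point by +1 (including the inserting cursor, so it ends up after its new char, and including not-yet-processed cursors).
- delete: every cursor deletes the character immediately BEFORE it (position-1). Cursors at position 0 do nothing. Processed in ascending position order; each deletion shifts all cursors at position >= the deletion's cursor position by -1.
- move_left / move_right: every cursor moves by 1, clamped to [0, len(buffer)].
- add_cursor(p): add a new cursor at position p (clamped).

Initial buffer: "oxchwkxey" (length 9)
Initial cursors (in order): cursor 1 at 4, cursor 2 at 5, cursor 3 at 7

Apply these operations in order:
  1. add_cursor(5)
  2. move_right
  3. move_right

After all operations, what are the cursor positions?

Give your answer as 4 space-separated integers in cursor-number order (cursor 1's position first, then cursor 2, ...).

After op 1 (add_cursor(5)): buffer="oxchwkxey" (len 9), cursors c1@4 c2@5 c4@5 c3@7, authorship .........
After op 2 (move_right): buffer="oxchwkxey" (len 9), cursors c1@5 c2@6 c4@6 c3@8, authorship .........
After op 3 (move_right): buffer="oxchwkxey" (len 9), cursors c1@6 c2@7 c4@7 c3@9, authorship .........

Answer: 6 7 9 7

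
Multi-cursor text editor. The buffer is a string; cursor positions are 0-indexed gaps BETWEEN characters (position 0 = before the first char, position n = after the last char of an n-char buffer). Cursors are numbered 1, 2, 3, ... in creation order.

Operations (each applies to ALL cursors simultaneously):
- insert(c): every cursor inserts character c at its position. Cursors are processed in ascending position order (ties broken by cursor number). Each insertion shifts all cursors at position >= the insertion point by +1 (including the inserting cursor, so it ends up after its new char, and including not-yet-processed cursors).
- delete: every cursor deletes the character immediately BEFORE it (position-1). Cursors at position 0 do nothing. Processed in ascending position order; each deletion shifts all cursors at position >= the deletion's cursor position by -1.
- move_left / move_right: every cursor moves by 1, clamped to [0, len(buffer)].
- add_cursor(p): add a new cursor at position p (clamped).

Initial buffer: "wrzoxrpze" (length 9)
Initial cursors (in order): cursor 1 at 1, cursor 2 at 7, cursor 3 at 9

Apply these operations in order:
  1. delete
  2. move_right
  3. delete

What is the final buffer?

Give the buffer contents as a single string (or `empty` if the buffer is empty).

Answer: zox

Derivation:
After op 1 (delete): buffer="rzoxrz" (len 6), cursors c1@0 c2@5 c3@6, authorship ......
After op 2 (move_right): buffer="rzoxrz" (len 6), cursors c1@1 c2@6 c3@6, authorship ......
After op 3 (delete): buffer="zox" (len 3), cursors c1@0 c2@3 c3@3, authorship ...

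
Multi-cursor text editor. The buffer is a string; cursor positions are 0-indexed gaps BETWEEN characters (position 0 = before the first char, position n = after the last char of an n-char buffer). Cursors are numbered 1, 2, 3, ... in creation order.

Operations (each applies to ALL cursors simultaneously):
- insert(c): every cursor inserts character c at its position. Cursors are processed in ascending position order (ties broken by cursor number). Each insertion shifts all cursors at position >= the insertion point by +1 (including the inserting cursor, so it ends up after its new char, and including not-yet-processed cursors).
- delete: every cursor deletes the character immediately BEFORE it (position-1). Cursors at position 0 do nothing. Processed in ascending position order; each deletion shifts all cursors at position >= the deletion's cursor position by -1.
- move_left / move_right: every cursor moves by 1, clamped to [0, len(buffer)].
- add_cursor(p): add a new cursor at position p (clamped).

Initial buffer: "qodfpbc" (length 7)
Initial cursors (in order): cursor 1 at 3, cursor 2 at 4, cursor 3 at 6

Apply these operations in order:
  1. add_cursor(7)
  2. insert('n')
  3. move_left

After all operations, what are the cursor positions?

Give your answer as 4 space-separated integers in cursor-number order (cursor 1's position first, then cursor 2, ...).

After op 1 (add_cursor(7)): buffer="qodfpbc" (len 7), cursors c1@3 c2@4 c3@6 c4@7, authorship .......
After op 2 (insert('n')): buffer="qodnfnpbncn" (len 11), cursors c1@4 c2@6 c3@9 c4@11, authorship ...1.2..3.4
After op 3 (move_left): buffer="qodnfnpbncn" (len 11), cursors c1@3 c2@5 c3@8 c4@10, authorship ...1.2..3.4

Answer: 3 5 8 10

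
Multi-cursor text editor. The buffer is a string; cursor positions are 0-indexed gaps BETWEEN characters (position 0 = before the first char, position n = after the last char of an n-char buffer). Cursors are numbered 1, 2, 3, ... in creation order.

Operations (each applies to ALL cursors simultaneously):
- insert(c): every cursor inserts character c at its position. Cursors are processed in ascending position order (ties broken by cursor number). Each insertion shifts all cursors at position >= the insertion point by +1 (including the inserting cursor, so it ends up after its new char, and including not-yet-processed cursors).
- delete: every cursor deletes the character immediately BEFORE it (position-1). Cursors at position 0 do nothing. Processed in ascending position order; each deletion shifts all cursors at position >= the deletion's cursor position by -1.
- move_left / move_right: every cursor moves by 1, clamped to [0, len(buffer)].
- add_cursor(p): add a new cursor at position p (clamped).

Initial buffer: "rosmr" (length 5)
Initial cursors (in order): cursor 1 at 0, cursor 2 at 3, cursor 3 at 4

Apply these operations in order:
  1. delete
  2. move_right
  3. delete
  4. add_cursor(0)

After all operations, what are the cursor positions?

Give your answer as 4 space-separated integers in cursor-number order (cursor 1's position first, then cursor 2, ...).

After op 1 (delete): buffer="ror" (len 3), cursors c1@0 c2@2 c3@2, authorship ...
After op 2 (move_right): buffer="ror" (len 3), cursors c1@1 c2@3 c3@3, authorship ...
After op 3 (delete): buffer="" (len 0), cursors c1@0 c2@0 c3@0, authorship 
After op 4 (add_cursor(0)): buffer="" (len 0), cursors c1@0 c2@0 c3@0 c4@0, authorship 

Answer: 0 0 0 0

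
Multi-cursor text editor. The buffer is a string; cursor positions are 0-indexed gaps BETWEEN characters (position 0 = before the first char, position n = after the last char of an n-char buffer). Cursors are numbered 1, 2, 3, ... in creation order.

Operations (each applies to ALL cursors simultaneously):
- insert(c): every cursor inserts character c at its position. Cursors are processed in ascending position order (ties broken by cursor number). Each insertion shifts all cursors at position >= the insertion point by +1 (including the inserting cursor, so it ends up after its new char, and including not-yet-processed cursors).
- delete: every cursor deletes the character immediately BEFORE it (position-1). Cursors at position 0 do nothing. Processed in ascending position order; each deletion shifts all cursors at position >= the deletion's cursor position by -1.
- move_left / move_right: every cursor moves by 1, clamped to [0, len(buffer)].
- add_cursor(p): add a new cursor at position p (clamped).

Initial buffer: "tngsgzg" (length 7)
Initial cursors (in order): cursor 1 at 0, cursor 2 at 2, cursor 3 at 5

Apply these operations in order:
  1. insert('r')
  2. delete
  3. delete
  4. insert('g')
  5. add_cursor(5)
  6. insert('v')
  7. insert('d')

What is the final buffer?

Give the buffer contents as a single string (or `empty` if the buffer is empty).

After op 1 (insert('r')): buffer="rtnrgsgrzg" (len 10), cursors c1@1 c2@4 c3@8, authorship 1..2...3..
After op 2 (delete): buffer="tngsgzg" (len 7), cursors c1@0 c2@2 c3@5, authorship .......
After op 3 (delete): buffer="tgszg" (len 5), cursors c1@0 c2@1 c3@3, authorship .....
After op 4 (insert('g')): buffer="gtggsgzg" (len 8), cursors c1@1 c2@3 c3@6, authorship 1.2..3..
After op 5 (add_cursor(5)): buffer="gtggsgzg" (len 8), cursors c1@1 c2@3 c4@5 c3@6, authorship 1.2..3..
After op 6 (insert('v')): buffer="gvtgvgsvgvzg" (len 12), cursors c1@2 c2@5 c4@8 c3@10, authorship 11.22..433..
After op 7 (insert('d')): buffer="gvdtgvdgsvdgvdzg" (len 16), cursors c1@3 c2@7 c4@11 c3@14, authorship 111.222..44333..

Answer: gvdtgvdgsvdgvdzg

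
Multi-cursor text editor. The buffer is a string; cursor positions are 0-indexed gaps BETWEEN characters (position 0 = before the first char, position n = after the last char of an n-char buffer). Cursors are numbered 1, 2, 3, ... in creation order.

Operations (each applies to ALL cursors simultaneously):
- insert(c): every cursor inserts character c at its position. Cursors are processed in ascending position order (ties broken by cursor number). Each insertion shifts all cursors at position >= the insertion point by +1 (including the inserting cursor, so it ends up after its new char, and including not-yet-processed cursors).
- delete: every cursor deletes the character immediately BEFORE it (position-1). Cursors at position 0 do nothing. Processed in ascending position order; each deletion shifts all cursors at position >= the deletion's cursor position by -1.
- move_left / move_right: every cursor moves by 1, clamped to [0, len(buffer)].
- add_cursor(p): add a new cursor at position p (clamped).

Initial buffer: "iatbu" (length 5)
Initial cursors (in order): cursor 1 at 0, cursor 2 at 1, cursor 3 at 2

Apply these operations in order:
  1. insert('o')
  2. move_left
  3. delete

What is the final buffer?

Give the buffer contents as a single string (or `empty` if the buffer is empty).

Answer: oootbu

Derivation:
After op 1 (insert('o')): buffer="oioaotbu" (len 8), cursors c1@1 c2@3 c3@5, authorship 1.2.3...
After op 2 (move_left): buffer="oioaotbu" (len 8), cursors c1@0 c2@2 c3@4, authorship 1.2.3...
After op 3 (delete): buffer="oootbu" (len 6), cursors c1@0 c2@1 c3@2, authorship 123...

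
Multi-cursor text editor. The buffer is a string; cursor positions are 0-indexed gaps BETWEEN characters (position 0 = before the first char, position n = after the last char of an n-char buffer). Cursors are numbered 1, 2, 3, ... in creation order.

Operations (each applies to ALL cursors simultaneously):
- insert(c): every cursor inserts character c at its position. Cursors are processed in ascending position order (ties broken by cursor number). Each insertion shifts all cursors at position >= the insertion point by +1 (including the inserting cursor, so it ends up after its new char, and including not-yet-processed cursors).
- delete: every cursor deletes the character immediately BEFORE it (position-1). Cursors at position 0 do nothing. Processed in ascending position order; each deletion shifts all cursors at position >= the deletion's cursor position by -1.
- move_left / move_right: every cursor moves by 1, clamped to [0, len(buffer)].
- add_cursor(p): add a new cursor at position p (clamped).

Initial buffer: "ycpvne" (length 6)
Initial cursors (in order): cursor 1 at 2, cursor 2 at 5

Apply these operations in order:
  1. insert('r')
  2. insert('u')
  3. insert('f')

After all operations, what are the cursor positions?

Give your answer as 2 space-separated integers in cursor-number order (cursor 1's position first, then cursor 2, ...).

After op 1 (insert('r')): buffer="ycrpvnre" (len 8), cursors c1@3 c2@7, authorship ..1...2.
After op 2 (insert('u')): buffer="ycrupvnrue" (len 10), cursors c1@4 c2@9, authorship ..11...22.
After op 3 (insert('f')): buffer="ycrufpvnrufe" (len 12), cursors c1@5 c2@11, authorship ..111...222.

Answer: 5 11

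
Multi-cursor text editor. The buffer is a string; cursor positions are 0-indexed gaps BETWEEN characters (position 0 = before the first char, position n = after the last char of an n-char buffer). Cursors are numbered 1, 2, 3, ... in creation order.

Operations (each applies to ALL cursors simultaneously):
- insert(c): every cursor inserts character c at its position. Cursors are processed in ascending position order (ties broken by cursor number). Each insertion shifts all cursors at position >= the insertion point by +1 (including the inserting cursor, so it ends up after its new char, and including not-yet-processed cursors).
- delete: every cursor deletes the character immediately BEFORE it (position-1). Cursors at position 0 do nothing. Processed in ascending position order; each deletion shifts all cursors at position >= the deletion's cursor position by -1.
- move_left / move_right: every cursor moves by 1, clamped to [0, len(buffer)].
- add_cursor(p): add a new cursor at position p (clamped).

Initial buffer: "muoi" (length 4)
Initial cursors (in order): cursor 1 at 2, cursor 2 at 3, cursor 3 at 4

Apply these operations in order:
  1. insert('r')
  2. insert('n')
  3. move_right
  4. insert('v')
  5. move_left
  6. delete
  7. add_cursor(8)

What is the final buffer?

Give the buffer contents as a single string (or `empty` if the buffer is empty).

After op 1 (insert('r')): buffer="murorir" (len 7), cursors c1@3 c2@5 c3@7, authorship ..1.2.3
After op 2 (insert('n')): buffer="murnornirn" (len 10), cursors c1@4 c2@7 c3@10, authorship ..11.22.33
After op 3 (move_right): buffer="murnornirn" (len 10), cursors c1@5 c2@8 c3@10, authorship ..11.22.33
After op 4 (insert('v')): buffer="murnovrnivrnv" (len 13), cursors c1@6 c2@10 c3@13, authorship ..11.122.2333
After op 5 (move_left): buffer="murnovrnivrnv" (len 13), cursors c1@5 c2@9 c3@12, authorship ..11.122.2333
After op 6 (delete): buffer="murnvrnvrv" (len 10), cursors c1@4 c2@7 c3@9, authorship ..11122233
After op 7 (add_cursor(8)): buffer="murnvrnvrv" (len 10), cursors c1@4 c2@7 c4@8 c3@9, authorship ..11122233

Answer: murnvrnvrv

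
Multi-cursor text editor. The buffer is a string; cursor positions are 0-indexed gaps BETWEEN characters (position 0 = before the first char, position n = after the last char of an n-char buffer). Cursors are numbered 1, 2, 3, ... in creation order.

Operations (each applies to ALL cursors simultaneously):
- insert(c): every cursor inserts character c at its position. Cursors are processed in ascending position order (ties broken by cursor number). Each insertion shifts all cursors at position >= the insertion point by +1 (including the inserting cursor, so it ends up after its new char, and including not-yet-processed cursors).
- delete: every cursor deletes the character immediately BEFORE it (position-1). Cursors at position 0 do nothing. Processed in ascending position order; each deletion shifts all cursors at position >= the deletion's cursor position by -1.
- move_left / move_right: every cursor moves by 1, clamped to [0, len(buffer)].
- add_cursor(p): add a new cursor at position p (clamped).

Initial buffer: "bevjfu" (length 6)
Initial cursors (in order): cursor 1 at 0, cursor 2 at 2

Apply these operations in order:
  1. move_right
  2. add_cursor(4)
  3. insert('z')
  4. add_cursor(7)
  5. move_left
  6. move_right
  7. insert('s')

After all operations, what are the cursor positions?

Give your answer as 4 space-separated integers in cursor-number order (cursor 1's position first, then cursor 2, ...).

Answer: 3 7 11 11

Derivation:
After op 1 (move_right): buffer="bevjfu" (len 6), cursors c1@1 c2@3, authorship ......
After op 2 (add_cursor(4)): buffer="bevjfu" (len 6), cursors c1@1 c2@3 c3@4, authorship ......
After op 3 (insert('z')): buffer="bzevzjzfu" (len 9), cursors c1@2 c2@5 c3@7, authorship .1..2.3..
After op 4 (add_cursor(7)): buffer="bzevzjzfu" (len 9), cursors c1@2 c2@5 c3@7 c4@7, authorship .1..2.3..
After op 5 (move_left): buffer="bzevzjzfu" (len 9), cursors c1@1 c2@4 c3@6 c4@6, authorship .1..2.3..
After op 6 (move_right): buffer="bzevzjzfu" (len 9), cursors c1@2 c2@5 c3@7 c4@7, authorship .1..2.3..
After op 7 (insert('s')): buffer="bzsevzsjzssfu" (len 13), cursors c1@3 c2@7 c3@11 c4@11, authorship .11..22.334..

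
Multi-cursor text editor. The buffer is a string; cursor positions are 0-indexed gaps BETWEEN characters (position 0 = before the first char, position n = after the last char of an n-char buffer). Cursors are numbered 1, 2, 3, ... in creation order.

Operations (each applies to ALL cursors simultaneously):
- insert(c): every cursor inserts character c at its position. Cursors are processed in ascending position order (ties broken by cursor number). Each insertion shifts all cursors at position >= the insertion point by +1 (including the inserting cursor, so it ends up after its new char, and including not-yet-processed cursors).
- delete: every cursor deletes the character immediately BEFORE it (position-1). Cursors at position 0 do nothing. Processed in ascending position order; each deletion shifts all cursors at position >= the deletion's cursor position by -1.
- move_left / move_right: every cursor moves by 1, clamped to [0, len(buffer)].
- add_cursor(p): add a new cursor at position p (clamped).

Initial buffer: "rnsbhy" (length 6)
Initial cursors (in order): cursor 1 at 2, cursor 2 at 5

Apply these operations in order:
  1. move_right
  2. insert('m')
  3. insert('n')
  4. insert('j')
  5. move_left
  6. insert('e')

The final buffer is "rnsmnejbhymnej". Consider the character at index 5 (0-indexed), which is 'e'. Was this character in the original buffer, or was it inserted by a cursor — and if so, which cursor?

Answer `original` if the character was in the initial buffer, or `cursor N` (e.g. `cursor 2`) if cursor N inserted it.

Answer: cursor 1

Derivation:
After op 1 (move_right): buffer="rnsbhy" (len 6), cursors c1@3 c2@6, authorship ......
After op 2 (insert('m')): buffer="rnsmbhym" (len 8), cursors c1@4 c2@8, authorship ...1...2
After op 3 (insert('n')): buffer="rnsmnbhymn" (len 10), cursors c1@5 c2@10, authorship ...11...22
After op 4 (insert('j')): buffer="rnsmnjbhymnj" (len 12), cursors c1@6 c2@12, authorship ...111...222
After op 5 (move_left): buffer="rnsmnjbhymnj" (len 12), cursors c1@5 c2@11, authorship ...111...222
After op 6 (insert('e')): buffer="rnsmnejbhymnej" (len 14), cursors c1@6 c2@13, authorship ...1111...2222
Authorship (.=original, N=cursor N): . . . 1 1 1 1 . . . 2 2 2 2
Index 5: author = 1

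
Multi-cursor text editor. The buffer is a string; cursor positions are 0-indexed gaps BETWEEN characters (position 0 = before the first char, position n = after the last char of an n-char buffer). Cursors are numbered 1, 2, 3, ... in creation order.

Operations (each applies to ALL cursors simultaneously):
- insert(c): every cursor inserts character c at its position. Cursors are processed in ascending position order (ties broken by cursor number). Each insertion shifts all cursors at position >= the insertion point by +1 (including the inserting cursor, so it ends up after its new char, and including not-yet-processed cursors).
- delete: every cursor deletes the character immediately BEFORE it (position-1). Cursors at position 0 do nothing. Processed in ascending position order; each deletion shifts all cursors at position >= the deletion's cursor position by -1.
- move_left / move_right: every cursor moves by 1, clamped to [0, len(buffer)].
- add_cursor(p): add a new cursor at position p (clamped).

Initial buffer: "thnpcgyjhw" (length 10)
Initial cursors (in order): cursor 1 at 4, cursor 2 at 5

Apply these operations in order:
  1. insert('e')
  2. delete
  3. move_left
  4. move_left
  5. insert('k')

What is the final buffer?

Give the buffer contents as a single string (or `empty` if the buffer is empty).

After op 1 (insert('e')): buffer="thnpecegyjhw" (len 12), cursors c1@5 c2@7, authorship ....1.2.....
After op 2 (delete): buffer="thnpcgyjhw" (len 10), cursors c1@4 c2@5, authorship ..........
After op 3 (move_left): buffer="thnpcgyjhw" (len 10), cursors c1@3 c2@4, authorship ..........
After op 4 (move_left): buffer="thnpcgyjhw" (len 10), cursors c1@2 c2@3, authorship ..........
After op 5 (insert('k')): buffer="thknkpcgyjhw" (len 12), cursors c1@3 c2@5, authorship ..1.2.......

Answer: thknkpcgyjhw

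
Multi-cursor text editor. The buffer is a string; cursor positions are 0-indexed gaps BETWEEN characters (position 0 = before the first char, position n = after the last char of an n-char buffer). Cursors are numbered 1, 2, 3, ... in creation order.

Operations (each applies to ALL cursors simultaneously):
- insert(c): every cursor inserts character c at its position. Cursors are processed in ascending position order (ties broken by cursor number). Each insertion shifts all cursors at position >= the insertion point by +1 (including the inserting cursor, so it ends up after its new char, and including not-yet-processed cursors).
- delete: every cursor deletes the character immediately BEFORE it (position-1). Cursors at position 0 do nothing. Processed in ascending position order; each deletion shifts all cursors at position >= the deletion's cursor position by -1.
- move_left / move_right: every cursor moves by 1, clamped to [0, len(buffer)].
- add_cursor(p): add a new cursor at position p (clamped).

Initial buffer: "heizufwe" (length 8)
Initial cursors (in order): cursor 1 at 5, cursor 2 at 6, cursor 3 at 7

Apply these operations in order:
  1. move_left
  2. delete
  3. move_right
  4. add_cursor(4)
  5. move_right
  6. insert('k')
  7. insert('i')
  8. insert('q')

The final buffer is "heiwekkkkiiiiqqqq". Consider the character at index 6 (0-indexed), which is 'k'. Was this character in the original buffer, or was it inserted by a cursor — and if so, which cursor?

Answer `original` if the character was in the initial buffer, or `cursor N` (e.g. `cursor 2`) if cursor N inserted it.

After op 1 (move_left): buffer="heizufwe" (len 8), cursors c1@4 c2@5 c3@6, authorship ........
After op 2 (delete): buffer="heiwe" (len 5), cursors c1@3 c2@3 c3@3, authorship .....
After op 3 (move_right): buffer="heiwe" (len 5), cursors c1@4 c2@4 c3@4, authorship .....
After op 4 (add_cursor(4)): buffer="heiwe" (len 5), cursors c1@4 c2@4 c3@4 c4@4, authorship .....
After op 5 (move_right): buffer="heiwe" (len 5), cursors c1@5 c2@5 c3@5 c4@5, authorship .....
After op 6 (insert('k')): buffer="heiwekkkk" (len 9), cursors c1@9 c2@9 c3@9 c4@9, authorship .....1234
After op 7 (insert('i')): buffer="heiwekkkkiiii" (len 13), cursors c1@13 c2@13 c3@13 c4@13, authorship .....12341234
After op 8 (insert('q')): buffer="heiwekkkkiiiiqqqq" (len 17), cursors c1@17 c2@17 c3@17 c4@17, authorship .....123412341234
Authorship (.=original, N=cursor N): . . . . . 1 2 3 4 1 2 3 4 1 2 3 4
Index 6: author = 2

Answer: cursor 2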